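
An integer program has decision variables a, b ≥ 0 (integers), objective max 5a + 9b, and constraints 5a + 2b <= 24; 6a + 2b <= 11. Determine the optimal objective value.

(a,b)=(0,5): 5·0+2·5=10≤24, 6·0+2·5=10≤11, objective 45.
(a,b)=(0,4): 5·0+2·4=8≤24, 6·0+2·4=8≤11, objective 36.
Maximum is 45 at (a,b)=(0,5).

45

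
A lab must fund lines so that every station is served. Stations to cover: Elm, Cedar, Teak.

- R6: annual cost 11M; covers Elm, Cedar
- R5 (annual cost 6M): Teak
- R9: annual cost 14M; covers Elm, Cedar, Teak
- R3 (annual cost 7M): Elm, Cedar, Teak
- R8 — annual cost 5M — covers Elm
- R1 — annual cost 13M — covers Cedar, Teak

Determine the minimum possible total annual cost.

7

This is a weighted set-cover instance.
R3 alone covers Elm, Cedar, Teak — every station.
Total annual cost: 7.
No cover costs less than 7.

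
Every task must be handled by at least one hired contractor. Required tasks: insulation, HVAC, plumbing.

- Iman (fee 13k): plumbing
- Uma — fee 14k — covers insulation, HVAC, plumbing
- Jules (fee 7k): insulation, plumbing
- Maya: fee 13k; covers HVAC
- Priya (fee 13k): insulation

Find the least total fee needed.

14

The greedy cost-per-new-task heuristic would pick Jules and Maya for 20, but a cheaper cover exists.
Uma alone covers insulation, HVAC, plumbing — every task.
Total fee: 14.
No cover costs less than 14.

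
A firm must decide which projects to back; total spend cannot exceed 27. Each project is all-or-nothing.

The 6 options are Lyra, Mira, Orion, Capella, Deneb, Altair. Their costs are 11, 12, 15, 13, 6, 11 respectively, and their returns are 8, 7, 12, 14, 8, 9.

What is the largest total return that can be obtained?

Take Capella and Altair: cost 13 + 11 = 24 ≤ 27, return 14 + 9 = 23.
No other feasible combination does better.

23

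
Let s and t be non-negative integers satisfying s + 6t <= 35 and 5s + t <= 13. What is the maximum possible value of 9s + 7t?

44

(s,t)=(1,5): 1·1+6·5=31≤35, 5·1+1·5=10≤13, objective 44.
(s,t)=(1,4): 1·1+6·4=25≤35, 5·1+1·4=9≤13, objective 37.
(s,t)=(0,5): 1·0+6·5=30≤35, 5·0+1·5=5≤13, objective 35.
(s,t)=(0,4): 1·0+6·4=24≤35, 5·0+1·4=4≤13, objective 28.
Maximum is 44 at (s,t)=(1,5).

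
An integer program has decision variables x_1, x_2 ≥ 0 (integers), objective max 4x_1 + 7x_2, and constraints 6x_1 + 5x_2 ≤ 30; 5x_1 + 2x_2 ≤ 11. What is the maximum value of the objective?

35

(x_1,x_2)=(0,5): 6·0+5·5=25≤30, 5·0+2·5=10≤11, objective 35.
(x_1,x_2)=(0,4): 6·0+5·4=20≤30, 5·0+2·4=8≤11, objective 28.
No feasible integer point exceeds 35.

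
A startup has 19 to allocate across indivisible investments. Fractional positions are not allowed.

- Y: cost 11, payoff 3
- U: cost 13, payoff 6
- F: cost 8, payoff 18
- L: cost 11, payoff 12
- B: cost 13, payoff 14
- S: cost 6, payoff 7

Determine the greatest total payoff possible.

Allowing fractional choices, the relaxed optimum would be about 30.5, but investments are indivisible.
F + L: cost 8 + 11 = 19 ≤ 19, payoff 18 + 12 = 30.
F + S: cost 8 + 6 = 14 ≤ 19, payoff 18 + 7 = 25.
Best is F and L with total payoff 30.

30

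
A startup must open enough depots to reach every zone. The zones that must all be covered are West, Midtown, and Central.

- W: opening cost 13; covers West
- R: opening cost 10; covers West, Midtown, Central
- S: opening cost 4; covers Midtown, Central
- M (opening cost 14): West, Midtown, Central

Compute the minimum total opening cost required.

10

The greedy cost-per-new-zone heuristic would pick S and R for 14, but a cheaper cover exists.
R alone covers West, Midtown, Central — every zone.
Total opening cost: 10.
No cover costs less than 10.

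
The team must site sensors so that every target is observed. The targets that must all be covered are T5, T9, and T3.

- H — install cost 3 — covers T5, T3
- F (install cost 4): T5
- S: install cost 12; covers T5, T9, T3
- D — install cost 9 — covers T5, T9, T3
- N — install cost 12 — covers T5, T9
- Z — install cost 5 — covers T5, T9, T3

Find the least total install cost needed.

5

The greedy cost-per-new-target heuristic would pick H and Z for 8, but a cheaper cover exists.
Z alone covers T5, T9, T3 — every target.
Total install cost: 5.
No cover costs less than 5.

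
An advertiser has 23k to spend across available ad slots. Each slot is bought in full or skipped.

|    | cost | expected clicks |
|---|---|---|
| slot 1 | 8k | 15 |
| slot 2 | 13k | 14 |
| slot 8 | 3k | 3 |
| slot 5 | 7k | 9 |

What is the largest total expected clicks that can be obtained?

Take slot 1 and slot 2: cost 8 + 13 = 21 ≤ 23, expected clicks 15 + 14 = 29.
No other feasible combination does better.

29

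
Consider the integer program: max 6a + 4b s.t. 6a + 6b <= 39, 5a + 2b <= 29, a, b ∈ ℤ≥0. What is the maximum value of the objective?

34

(a,b)=(5,1) is feasible, giving 34.
(a,b)=(4,2) is feasible, giving 32.
(a,b)=(5,0) is feasible, giving 30.
The best lattice point is (5,1), giving 34.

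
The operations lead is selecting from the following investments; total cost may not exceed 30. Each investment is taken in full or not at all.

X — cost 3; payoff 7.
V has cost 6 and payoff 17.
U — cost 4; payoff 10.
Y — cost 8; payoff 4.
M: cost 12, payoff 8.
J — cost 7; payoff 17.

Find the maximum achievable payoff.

Allowing fractional choices, the relaxed optimum would be about 57.7, but investments are indivisible.
X + V + U + Y + J: cost 3 + 6 + 4 + 8 + 7 = 28 ≤ 30, payoff 7 + 17 + 10 + 4 + 17 = 55.
V + U + M + J: cost 6 + 4 + 12 + 7 = 29 ≤ 30, payoff 17 + 10 + 8 + 17 = 52.
X + V + U + J: cost 3 + 6 + 4 + 7 = 20 ≤ 30, payoff 7 + 17 + 10 + 17 = 51.
Best is X, V, U, Y, and J with total payoff 55.

55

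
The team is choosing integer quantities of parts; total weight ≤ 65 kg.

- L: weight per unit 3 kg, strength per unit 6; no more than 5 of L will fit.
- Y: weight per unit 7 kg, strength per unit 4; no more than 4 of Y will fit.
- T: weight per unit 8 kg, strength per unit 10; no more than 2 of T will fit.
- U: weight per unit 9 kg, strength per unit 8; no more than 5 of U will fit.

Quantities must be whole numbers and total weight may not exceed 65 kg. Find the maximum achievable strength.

Take 5×L, 1×Y, 2×T, and 3×U: weight 65 ≤ 65, strength 5·6 + 1·4 + 2·10 + 3·8 = 78.
L has the best ratio (6/3) and is taken to its limit of 5; remaining capacity is filled optimally with the others.

78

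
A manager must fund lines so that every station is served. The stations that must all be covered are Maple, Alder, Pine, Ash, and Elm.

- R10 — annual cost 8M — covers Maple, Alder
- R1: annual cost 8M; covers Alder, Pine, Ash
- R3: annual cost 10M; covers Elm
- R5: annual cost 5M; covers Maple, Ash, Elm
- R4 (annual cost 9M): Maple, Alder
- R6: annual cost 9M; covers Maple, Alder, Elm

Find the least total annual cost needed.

13

Choose R1 and R5: together they cover Maple, Alder, Pine, Ash, Elm — every station.
Total annual cost: 8 + 5 = 13.
No cover costs less than 13.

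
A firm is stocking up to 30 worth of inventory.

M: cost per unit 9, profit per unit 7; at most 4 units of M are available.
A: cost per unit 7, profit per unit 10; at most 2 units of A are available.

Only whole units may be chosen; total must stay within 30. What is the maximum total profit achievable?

27

1×M and 2×A: cost 23 ≤ 30, profit 1·7 + 2·10 = 27.
2×M and 1×A: cost 25 ≤ 30, profit 2·7 + 1·10 = 24.
Best is 27.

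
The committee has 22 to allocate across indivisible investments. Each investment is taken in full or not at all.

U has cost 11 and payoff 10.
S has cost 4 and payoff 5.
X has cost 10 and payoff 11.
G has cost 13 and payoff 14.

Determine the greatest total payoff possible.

This is a 0-1 knapsack instance.
Allowing fractional choices, the relaxed optimum would be about 24.6, but investments are indivisible.
S + G: cost 4 + 13 = 17 ≤ 22, payoff 5 + 14 = 19.
U + X: cost 11 + 10 = 21 ≤ 22, payoff 10 + 11 = 21.
Best is U and X with total payoff 21.

21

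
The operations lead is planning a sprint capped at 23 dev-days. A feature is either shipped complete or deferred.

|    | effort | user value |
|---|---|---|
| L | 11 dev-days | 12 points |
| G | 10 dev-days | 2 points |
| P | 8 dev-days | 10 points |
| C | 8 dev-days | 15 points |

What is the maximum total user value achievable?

L + C: effort 11 + 8 = 19 ≤ 23, user value 12 + 15 = 27.
P + C: effort 8 + 8 = 16 ≤ 23, user value 10 + 15 = 25.
Best is L and C with total user value 27.

27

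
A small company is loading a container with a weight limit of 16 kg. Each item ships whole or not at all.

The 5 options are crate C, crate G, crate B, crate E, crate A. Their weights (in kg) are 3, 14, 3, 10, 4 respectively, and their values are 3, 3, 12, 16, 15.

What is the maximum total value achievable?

31

Treat it as a binary knapsack problem.
Take crate E and crate A: weight 10 + 4 = 14 ≤ 16, value 16 + 15 = 31.
No feasible combination exceeds this.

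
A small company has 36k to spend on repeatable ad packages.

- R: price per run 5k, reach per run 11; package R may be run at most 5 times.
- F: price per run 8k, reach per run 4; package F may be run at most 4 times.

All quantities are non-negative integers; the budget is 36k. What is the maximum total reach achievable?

59

Take 5×R and 1×F: price 33 ≤ 36, reach 5·11 + 1·4 = 59.
R has the best ratio (11/5) and is taken to its limit of 5; remaining capacity is filled optimally with the others.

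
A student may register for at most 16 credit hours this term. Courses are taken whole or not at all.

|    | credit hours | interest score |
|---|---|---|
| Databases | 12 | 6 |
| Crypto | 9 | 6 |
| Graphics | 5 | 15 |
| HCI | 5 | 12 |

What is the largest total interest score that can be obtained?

27

Crypto + Graphics: credit hours 9 + 5 = 14 ≤ 16, interest score 6 + 15 = 21.
Crypto + HCI: credit hours 9 + 5 = 14 ≤ 16, interest score 6 + 12 = 18.
Graphics + HCI: credit hours 5 + 5 = 10 ≤ 16, interest score 15 + 12 = 27.
Best is Graphics and HCI with total interest score 27.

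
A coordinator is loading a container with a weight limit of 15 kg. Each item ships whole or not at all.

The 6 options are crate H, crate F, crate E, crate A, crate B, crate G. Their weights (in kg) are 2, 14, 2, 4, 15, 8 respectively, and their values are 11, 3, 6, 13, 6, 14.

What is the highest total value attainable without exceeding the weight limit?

This is a 0-1 knapsack instance.
crate H + crate E + crate G: weight 2 + 2 + 8 = 12 ≤ 15, value 11 + 6 + 14 = 31.
crate E + crate A + crate G: weight 2 + 4 + 8 = 14 ≤ 15, value 6 + 13 + 14 = 33.
crate H + crate A + crate G: weight 2 + 4 + 8 = 14 ≤ 15, value 11 + 13 + 14 = 38.
Best is crate H, crate A, and crate G with total value 38.

38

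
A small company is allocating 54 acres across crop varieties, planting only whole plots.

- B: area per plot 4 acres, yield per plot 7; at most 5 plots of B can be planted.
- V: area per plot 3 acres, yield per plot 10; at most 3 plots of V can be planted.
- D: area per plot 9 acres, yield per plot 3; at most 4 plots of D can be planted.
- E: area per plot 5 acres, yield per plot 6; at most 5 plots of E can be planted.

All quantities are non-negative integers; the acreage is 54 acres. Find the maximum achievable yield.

5×B, 3×V, and 4×E: area 49 ≤ 54, yield 5·7 + 3·10 + 4·6 = 89.
5×B, 3×V, and 5×E: area 54 ≤ 54, yield 5·7 + 3·10 + 5·6 = 95.
Best is 95.

95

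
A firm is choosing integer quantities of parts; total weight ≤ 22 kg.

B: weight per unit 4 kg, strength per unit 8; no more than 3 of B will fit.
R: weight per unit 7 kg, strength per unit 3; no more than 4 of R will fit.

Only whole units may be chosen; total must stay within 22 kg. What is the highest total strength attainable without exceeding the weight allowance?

This is a bounded integer knapsack.
B has the best ratio (8/4); taking only B gives at most 3×8 = 24 (stopped by the supply cap of 3).
Mixing does better — 3×B and 1×R: weight 19 ≤ 22, strength 3·8 + 1·3 = 27.

27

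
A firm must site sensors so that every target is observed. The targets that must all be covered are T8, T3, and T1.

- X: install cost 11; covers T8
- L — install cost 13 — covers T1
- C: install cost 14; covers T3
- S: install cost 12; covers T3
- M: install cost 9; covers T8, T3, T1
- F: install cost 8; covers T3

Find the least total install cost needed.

9

M alone covers T8, T3, T1 — every target.
Total install cost: 9.
No cover costs less than 9.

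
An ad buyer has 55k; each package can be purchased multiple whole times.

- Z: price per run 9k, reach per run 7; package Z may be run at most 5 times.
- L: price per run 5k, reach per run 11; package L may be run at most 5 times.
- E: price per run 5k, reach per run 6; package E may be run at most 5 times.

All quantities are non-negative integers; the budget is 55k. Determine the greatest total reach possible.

1×Z, 5×L, and 4×E: price 54 ≤ 55, reach 1·7 + 5·11 + 4·6 = 86.
5×L and 5×E: price 50 ≤ 55, reach 5·11 + 5·6 = 85.
Best is 86.

86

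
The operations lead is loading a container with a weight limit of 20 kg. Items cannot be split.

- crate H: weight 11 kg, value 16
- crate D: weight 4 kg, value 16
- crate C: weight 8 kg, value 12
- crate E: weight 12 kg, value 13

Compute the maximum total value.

This is an integer program with binary decision variables.
crate D + crate E: weight 4 + 12 = 16 ≤ 20, value 16 + 13 = 29.
crate H + crate D: weight 11 + 4 = 15 ≤ 20, value 16 + 16 = 32.
Best is crate H and crate D with total value 32.

32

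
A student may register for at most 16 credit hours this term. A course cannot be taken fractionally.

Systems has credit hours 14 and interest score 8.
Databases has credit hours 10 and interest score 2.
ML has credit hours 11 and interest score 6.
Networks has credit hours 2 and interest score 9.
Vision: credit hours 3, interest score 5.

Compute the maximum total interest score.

20

This is an integer program with binary decision variables.
Allowing fractional choices, the relaxed optimum would be about 20.3, but courses are indivisible.
ML + Networks + Vision: credit hours 11 + 2 + 3 = 16 ≤ 16, interest score 6 + 9 + 5 = 20.
Systems + Networks: credit hours 14 + 2 = 16 ≤ 16, interest score 8 + 9 = 17.
Databases + Networks + Vision: credit hours 10 + 2 + 3 = 15 ≤ 16, interest score 2 + 9 + 5 = 16.
Best is ML, Networks, and Vision with total interest score 20.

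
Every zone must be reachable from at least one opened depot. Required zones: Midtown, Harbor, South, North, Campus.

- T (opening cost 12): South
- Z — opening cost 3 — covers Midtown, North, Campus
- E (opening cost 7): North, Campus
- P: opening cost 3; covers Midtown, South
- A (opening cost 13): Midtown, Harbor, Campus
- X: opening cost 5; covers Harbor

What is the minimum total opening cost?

This is a weighted set-cover instance.
Choose Z, P, and X: together they cover Midtown, Harbor, South, North, Campus — every zone.
Total opening cost: 3 + 3 + 5 = 11.
No cover costs less than 11.

11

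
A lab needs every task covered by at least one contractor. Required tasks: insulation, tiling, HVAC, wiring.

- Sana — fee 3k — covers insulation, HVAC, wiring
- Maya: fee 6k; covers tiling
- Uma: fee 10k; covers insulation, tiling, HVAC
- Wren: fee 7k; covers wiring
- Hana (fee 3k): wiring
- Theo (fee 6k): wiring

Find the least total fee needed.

Choose Sana and Maya: together they cover insulation, tiling, HVAC, wiring — every task.
Total fee: 3 + 6 = 9.
No cover costs less than 9.

9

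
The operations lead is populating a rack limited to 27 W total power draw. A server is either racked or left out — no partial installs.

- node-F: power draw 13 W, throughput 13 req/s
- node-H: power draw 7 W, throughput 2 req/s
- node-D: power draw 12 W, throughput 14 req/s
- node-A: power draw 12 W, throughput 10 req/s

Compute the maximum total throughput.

This is an integer program with binary decision variables.
node-F + node-D: power draw 13 + 12 = 25 ≤ 27, throughput 13 + 14 = 27.
node-D + node-A: power draw 12 + 12 = 24 ≤ 27, throughput 14 + 10 = 24.
Best is node-F and node-D with total throughput 27.

27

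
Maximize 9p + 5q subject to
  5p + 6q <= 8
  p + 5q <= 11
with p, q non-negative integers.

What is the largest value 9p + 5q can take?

9

Relaxing integrality, the LP optimum is 14.40 at (p,q) = (1.6, 0), which is not an integer point.
(p,q)=(1,0): 5·1+6·0=5≤8, 1·1+5·0=1≤11, objective 9.
(p,q)=(0,1): 5·0+6·1=6≤8, 1·0+5·1=5≤11, objective 5.
(p,q)=(0,0): 5·0+6·0=0≤8, 1·0+5·0=0≤11, objective 0.
The best lattice point is (1,0), giving 9.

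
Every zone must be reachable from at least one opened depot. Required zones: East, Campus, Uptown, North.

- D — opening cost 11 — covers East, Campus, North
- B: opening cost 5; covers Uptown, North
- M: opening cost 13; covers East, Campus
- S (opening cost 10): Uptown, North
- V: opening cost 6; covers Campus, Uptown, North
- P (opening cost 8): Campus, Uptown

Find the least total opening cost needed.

The greedy cost-per-new-zone heuristic would pick V and D for 17, but a cheaper cover exists.
Choose D and B: together they cover East, Campus, Uptown, North — every zone.
Total opening cost: 11 + 5 = 16.
No cover costs less than 16.

16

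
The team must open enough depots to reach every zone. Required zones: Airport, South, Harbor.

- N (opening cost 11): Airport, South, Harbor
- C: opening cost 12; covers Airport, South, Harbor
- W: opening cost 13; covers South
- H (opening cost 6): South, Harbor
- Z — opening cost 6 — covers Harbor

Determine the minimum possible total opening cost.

The greedy cost-per-new-zone heuristic would pick H and N for 17, but a cheaper cover exists.
N alone covers Airport, South, Harbor — every zone.
Total opening cost: 11.
No cover costs less than 11.

11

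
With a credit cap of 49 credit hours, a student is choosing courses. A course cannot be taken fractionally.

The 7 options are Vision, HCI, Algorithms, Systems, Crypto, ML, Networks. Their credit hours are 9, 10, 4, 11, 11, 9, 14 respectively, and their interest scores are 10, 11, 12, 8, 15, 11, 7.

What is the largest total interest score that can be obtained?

59

Vision + Algorithms + Systems + Crypto + ML: credit hours 9 + 4 + 11 + 11 + 9 = 44 ≤ 49, interest score 10 + 12 + 8 + 15 + 11 = 56.
HCI + Algorithms + Systems + Crypto + ML: credit hours 10 + 4 + 11 + 11 + 9 = 45 ≤ 49, interest score 11 + 12 + 8 + 15 + 11 = 57.
Vision + HCI + Algorithms + Crypto + ML: credit hours 9 + 10 + 4 + 11 + 9 = 43 ≤ 49, interest score 10 + 11 + 12 + 15 + 11 = 59.
Best is Vision, HCI, Algorithms, Crypto, and ML with total interest score 59.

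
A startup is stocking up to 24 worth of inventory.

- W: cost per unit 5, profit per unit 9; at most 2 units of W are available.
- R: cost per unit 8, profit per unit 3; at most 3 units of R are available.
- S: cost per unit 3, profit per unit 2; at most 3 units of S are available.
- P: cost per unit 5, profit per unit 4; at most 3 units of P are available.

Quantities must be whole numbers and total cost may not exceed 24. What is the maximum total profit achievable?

This is a bounded integer knapsack.
2×W, 3×S, and 1×P: cost 24 ≤ 24, profit 2·9 + 3·2 + 1·4 = 28.
2×W, 1×S, and 2×P: cost 23 ≤ 24, profit 2·9 + 1·2 + 2·4 = 28.
Best is 28.

28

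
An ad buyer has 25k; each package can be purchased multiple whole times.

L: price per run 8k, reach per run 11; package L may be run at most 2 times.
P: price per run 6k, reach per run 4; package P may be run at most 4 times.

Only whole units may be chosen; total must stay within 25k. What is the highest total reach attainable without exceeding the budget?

26

Take 2×L and 1×P: price 22 ≤ 25, reach 2·11 + 1·4 = 26.
L has the best ratio (11/8) and is taken to its limit of 2; remaining capacity is filled optimally with the others.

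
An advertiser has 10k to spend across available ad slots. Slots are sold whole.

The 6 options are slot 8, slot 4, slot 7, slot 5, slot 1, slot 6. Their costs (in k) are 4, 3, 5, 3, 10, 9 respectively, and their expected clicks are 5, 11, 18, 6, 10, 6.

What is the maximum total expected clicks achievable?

Treat it as a binary knapsack problem.
Allowing fractional choices, the relaxed optimum would be about 33.0, but ad slots are indivisible.
slot 4 + slot 7: cost 3 + 5 = 8 ≤ 10, expected clicks 11 + 18 = 29.
slot 8 + slot 7: cost 4 + 5 = 9 ≤ 10, expected clicks 5 + 18 = 23.
slot 7 + slot 5: cost 5 + 3 = 8 ≤ 10, expected clicks 18 + 6 = 24.
Best is slot 4 and slot 7 with total expected clicks 29.

29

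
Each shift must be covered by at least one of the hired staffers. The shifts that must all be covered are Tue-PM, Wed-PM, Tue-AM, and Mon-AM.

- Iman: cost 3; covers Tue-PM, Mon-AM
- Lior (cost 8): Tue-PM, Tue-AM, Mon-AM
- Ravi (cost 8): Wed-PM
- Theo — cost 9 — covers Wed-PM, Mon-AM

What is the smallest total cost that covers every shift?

Choose Lior and Ravi: together they cover Tue-PM, Wed-PM, Tue-AM, Mon-AM — every shift.
Total cost: 8 + 8 = 16.

16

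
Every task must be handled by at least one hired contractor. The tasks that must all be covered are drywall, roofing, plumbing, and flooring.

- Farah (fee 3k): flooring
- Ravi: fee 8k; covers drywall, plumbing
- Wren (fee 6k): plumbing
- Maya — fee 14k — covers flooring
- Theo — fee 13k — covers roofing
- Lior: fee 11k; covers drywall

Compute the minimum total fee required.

Choose Farah, Ravi, and Theo: together they cover drywall, roofing, plumbing, flooring — every task.
Total fee: 3 + 8 + 13 = 24.

24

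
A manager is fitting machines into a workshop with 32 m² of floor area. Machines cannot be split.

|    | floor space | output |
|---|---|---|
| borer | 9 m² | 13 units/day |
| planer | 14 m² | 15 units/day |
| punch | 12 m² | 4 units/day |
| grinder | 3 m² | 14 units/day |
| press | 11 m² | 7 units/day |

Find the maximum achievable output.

Allowing fractional choices, the relaxed optimum would be about 45.8, but machines are indivisible.
borer + planer + grinder: floor space 9 + 14 + 3 = 26 ≤ 32, output 13 + 15 + 14 = 42.
planer + grinder + press: floor space 14 + 3 + 11 = 28 ≤ 32, output 15 + 14 + 7 = 36.
Best is borer, planer, and grinder with total output 42.

42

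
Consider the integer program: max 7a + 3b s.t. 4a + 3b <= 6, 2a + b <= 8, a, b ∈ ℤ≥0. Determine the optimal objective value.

7

(a,b)=(1,0): 4·1+3·0=4≤6, 2·1+1·0=2≤8, objective 7.
(a,b)=(0,1): 4·0+3·1=3≤6, 2·0+1·1=1≤8, objective 3.
(a,b)=(0,0): 4·0+3·0=0≤6, 2·0+1·0=0≤8, objective 0.
No feasible integer point exceeds 7.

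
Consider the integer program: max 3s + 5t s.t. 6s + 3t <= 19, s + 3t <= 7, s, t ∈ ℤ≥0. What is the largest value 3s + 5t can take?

13

Relaxing integrality, the LP optimum is 14.87 at (s,t) = (2.4, 1.53), which is not an integer point.
(s,t)=(1,2): 6·1+3·2=12≤19, 1·1+3·2=7≤7, objective 13.
(s,t)=(2,1): 6·2+3·1=15≤19, 1·2+3·1=5≤7, objective 11.
(s,t)=(0,2): 6·0+3·2=6≤19, 1·0+3·2=6≤7, objective 10.
(s,t)=(3,0): 6·3+3·0=18≤19, 1·3+3·0=3≤7, objective 9.
Maximum is 13 at (s,t)=(1,2).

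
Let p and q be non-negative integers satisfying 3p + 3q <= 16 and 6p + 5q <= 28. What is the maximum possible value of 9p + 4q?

36

Relaxing integrality, the LP optimum is 42.00 at (p,q) = (4.67, 0), which is not an integer point.
(p,q)=(4,0): 3·4+3·0=12≤16, 6·4+5·0=24≤28, objective 36.
(p,q)=(3,1): 3·3+3·1=12≤16, 6·3+5·1=23≤28, objective 31.
The best lattice point is (4,0), giving 36.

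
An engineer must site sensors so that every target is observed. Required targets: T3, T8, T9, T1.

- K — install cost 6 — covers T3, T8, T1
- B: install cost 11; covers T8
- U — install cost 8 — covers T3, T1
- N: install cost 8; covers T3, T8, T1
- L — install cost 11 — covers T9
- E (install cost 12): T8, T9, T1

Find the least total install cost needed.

Choose K and L: together they cover T3, T8, T9, T1 — every target.
Total install cost: 6 + 11 = 17.
No cover costs less than 17.

17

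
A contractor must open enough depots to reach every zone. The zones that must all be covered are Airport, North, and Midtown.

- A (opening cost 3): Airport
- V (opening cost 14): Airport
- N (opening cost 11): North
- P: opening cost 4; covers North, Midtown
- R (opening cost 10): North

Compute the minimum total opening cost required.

Choose A and P: together they cover Airport, North, Midtown — every zone.
Total opening cost: 3 + 4 = 7.
No cover costs less than 7.

7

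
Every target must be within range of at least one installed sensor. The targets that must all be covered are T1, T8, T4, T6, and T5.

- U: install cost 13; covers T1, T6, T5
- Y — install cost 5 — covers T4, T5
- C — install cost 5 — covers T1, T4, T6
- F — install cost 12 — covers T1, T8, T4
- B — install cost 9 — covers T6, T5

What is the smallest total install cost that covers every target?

21

Choose F and B: together they cover T1, T8, T4, T6, T5 — every target.
Total install cost: 12 + 9 = 21.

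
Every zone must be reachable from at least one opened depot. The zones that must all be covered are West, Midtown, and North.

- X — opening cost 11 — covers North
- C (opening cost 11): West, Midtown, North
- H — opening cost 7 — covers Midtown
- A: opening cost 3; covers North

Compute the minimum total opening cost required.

11

This is an integer covering problem.
The greedy cost-per-new-zone heuristic would pick A and C for 14, but a cheaper cover exists.
C alone covers West, Midtown, North — every zone.
Total opening cost: 11.
No cover costs less than 11.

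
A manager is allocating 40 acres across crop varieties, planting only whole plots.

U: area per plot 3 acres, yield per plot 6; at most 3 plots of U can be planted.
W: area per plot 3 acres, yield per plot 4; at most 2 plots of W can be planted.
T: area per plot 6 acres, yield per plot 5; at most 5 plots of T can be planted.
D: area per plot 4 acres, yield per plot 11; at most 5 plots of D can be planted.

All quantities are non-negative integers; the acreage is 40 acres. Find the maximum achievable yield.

3×U, 1×W, 1×T, and 5×D: area 38 ≤ 40, yield 3·6 + 1·4 + 1·5 + 5·11 = 82.
3×U, 2×W, and 5×D: area 35 ≤ 40, yield 3·6 + 2·4 + 5·11 = 81.
Best is 82.

82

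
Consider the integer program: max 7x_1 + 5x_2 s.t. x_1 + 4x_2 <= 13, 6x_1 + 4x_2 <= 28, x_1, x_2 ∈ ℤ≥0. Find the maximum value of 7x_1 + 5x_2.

Relaxing integrality, the LP optimum is 33.50 at (x_1,x_2) = (3, 2.5), which is not an integer point.
(x_1,x_2)=(4,1): 1·4+4·1=8≤13, 6·4+4·1=28≤28, objective 33.
(x_1,x_2)=(3,2): 1·3+4·2=11≤13, 6·3+4·2=26≤28, objective 31.
(x_1,x_2)=(4,0): 1·4+4·0=4≤13, 6·4+4·0=24≤28, objective 28.
The best lattice point is (4,1), giving 33.

33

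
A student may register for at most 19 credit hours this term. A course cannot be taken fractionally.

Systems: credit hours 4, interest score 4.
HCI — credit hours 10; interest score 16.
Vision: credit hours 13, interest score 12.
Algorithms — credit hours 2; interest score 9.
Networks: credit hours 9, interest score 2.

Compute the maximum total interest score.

29

This is an integer program with binary decision variables.
Allowing fractional choices, the relaxed optimum would be about 31.8, but courses are indivisible.
Systems + HCI + Algorithms: credit hours 4 + 10 + 2 = 16 ≤ 19, interest score 4 + 16 + 9 = 29.
Systems + Vision + Algorithms: credit hours 4 + 13 + 2 = 19 ≤ 19, interest score 4 + 12 + 9 = 25.
HCI + Algorithms: credit hours 10 + 2 = 12 ≤ 19, interest score 16 + 9 = 25.
Best is Systems, HCI, and Algorithms with total interest score 29.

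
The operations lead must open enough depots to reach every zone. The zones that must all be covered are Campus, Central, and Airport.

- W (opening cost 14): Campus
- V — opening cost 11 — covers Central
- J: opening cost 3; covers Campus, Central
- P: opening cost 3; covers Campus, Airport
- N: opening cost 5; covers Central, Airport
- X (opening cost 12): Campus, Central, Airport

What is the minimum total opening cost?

6

This is a weighted set-cover instance.
Choose J and P: together they cover Campus, Central, Airport — every zone.
Total opening cost: 3 + 3 = 6.
No cover costs less than 6.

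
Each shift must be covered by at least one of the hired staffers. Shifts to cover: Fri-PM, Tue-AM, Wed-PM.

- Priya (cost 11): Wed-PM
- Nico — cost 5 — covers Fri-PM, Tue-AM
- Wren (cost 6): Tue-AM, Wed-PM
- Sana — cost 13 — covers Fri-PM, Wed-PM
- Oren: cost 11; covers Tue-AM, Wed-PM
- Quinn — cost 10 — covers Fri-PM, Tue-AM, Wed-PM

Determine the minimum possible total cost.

The greedy cost-per-new-shift heuristic would pick Nico and Wren for 11, but a cheaper cover exists.
Quinn alone covers Fri-PM, Tue-AM, Wed-PM — every shift.
Total cost: 10.
No cover costs less than 10.

10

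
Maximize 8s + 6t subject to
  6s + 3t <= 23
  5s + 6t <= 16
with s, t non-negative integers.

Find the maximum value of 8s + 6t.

Relaxing integrality, the LP optimum is 25.60 at (s,t) = (3.2, 0), which is not an integer point.
(s,t)=(3,0): 6·3+3·0=18≤23, 5·3+6·0=15≤16, objective 24.
(s,t)=(2,1): 6·2+3·1=15≤23, 5·2+6·1=16≤16, objective 22.
(s,t)=(2,0): 6·2+3·0=12≤23, 5·2+6·0=10≤16, objective 16.
Maximum is 24 at (s,t)=(3,0).

24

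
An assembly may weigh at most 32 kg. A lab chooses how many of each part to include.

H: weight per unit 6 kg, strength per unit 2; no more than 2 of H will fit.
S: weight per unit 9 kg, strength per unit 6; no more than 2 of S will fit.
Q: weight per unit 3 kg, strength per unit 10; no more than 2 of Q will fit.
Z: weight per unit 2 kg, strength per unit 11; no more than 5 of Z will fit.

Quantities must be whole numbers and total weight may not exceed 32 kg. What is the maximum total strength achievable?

Z has the best ratio (11/2); taking only Z gives at most 5×11 = 55 (stopped by the supply cap of 5).
Mixing does better — 1×H, 1×S, 2×Q, and 5×Z: weight 31 ≤ 32, strength 1·2 + 1·6 + 2·10 + 5·11 = 83.

83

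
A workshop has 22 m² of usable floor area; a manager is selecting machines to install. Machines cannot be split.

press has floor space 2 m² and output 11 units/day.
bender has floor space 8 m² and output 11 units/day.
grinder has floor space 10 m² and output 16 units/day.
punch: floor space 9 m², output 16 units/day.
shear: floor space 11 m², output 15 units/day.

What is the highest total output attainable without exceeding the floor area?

This is a 0-1 knapsack instance.
Allowing fractional choices, the relaxed optimum would be about 44.4, but machines are indivisible.
press + bender + punch: floor space 2 + 8 + 9 = 19 ≤ 22, output 11 + 11 + 16 = 38.
press + grinder + punch: floor space 2 + 10 + 9 = 21 ≤ 22, output 11 + 16 + 16 = 43.
press + punch + shear: floor space 2 + 9 + 11 = 22 ≤ 22, output 11 + 16 + 15 = 42.
Best is press, grinder, and punch with total output 43.

43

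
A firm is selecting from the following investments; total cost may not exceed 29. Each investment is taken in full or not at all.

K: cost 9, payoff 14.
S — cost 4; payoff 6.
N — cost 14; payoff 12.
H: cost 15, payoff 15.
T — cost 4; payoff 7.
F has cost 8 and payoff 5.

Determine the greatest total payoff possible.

36

This is a 0-1 knapsack instance.
Allowing fractional choices, the relaxed optimum would be about 39.0, but investments are indivisible.
K + S + H: cost 9 + 4 + 15 = 28 ≤ 29, payoff 14 + 6 + 15 = 35.
K + H + T: cost 9 + 15 + 4 = 28 ≤ 29, payoff 14 + 15 + 7 = 36.
Best is K, H, and T with total payoff 36.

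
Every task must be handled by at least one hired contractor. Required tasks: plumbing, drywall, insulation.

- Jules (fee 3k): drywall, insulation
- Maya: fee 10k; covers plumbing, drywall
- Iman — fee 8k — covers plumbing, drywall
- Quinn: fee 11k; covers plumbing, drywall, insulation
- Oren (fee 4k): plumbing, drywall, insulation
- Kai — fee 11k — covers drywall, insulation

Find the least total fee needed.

This is a weighted set-cover instance.
Oren alone covers plumbing, drywall, insulation — every task.
Total fee: 4.
No cover costs less than 4.

4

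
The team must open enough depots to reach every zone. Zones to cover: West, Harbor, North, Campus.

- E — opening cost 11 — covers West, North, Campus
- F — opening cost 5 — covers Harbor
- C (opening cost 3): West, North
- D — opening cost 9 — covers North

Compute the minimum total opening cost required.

16

This is a weighted set-cover instance.
The greedy cost-per-new-zone heuristic would pick C, F, and E for 19, but a cheaper cover exists.
Choose E and F: together they cover West, Harbor, North, Campus — every zone.
Total opening cost: 11 + 5 = 16.
No cover costs less than 16.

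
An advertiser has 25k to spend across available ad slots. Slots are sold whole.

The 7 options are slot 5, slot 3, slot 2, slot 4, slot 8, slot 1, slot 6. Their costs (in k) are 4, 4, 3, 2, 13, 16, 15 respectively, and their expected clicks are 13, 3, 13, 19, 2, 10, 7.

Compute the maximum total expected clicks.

55

This is an integer program with binary decision variables.
slot 5 + slot 3 + slot 2 + slot 4: cost 4 + 4 + 3 + 2 = 13 ≤ 25, expected clicks 13 + 3 + 13 + 19 = 48.
slot 5 + slot 2 + slot 4 + slot 6: cost 4 + 3 + 2 + 15 = 24 ≤ 25, expected clicks 13 + 13 + 19 + 7 = 52.
slot 5 + slot 2 + slot 4 + slot 1: cost 4 + 3 + 2 + 16 = 25 ≤ 25, expected clicks 13 + 13 + 19 + 10 = 55.
Best is slot 5, slot 2, slot 4, and slot 1 with total expected clicks 55.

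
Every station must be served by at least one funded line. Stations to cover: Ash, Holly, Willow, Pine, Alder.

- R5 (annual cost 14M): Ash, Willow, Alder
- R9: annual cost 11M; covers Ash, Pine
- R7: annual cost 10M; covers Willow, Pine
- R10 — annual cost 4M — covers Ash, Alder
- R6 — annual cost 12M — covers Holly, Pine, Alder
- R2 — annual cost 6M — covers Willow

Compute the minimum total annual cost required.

22

Choose R10, R6, and R2: together they cover Ash, Holly, Willow, Pine, Alder — every station.
Total annual cost: 4 + 12 + 6 = 22.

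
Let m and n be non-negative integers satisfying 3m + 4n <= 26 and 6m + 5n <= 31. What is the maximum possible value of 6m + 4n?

(m,n)=(5,0) is feasible, giving 30.
(m,n)=(4,1) is feasible, giving 28.
(m,n)=(4,0) is feasible, giving 24.
No feasible integer point exceeds 30.

30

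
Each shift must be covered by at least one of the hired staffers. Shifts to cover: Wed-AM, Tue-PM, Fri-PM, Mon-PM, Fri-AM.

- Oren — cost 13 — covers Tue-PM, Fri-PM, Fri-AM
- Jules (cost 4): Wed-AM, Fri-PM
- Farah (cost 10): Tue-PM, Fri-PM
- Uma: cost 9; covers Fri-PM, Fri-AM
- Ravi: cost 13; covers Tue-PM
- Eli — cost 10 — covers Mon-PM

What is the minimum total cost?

Choose Oren, Jules, and Eli: together they cover Wed-AM, Tue-PM, Fri-PM, Mon-PM, Fri-AM — every shift.
Total cost: 13 + 4 + 10 = 27.
No cover costs less than 27.

27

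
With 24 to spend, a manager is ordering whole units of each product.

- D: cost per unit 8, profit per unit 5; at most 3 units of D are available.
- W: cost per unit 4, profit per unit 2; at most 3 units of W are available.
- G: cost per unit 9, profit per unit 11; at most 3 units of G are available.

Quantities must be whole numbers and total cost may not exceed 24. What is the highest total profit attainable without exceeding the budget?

24

1×W and 2×G: cost 22 ≤ 24, profit 1·2 + 2·11 = 24.
2×G: cost 18 ≤ 24, profit 2·11 = 22.
Best is 24.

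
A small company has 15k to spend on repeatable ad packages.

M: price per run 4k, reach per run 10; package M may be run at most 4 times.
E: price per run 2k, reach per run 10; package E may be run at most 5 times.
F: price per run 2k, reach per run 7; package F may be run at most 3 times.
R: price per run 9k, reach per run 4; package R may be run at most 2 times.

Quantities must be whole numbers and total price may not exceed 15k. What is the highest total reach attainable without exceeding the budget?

64

E has the best ratio (10/2); taking only E gives at most 5×10 = 50 (stopped by the supply cap of 5).
Mixing does better — 5×E and 2×F: price 14 ≤ 15, reach 5·10 + 2·7 = 64.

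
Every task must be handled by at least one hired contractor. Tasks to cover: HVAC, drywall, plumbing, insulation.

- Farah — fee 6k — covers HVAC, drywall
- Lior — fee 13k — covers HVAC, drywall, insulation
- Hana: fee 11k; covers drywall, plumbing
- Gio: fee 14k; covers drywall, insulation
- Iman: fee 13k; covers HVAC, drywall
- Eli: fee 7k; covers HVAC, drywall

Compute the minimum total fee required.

24

The greedy cost-per-new-task heuristic would pick Farah, Hana, and Lior for 30, but a cheaper cover exists.
Choose Lior and Hana: together they cover HVAC, drywall, plumbing, insulation — every task.
Total fee: 13 + 11 = 24.
No cover costs less than 24.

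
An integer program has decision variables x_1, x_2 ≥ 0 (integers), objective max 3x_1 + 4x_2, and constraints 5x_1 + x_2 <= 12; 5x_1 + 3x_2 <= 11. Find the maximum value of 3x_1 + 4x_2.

Relaxing integrality, the LP optimum is 14.67 at (x_1,x_2) = (0, 3.67), which is not an integer point.
(x_1,x_2)=(0,3) is feasible, giving 12.
(x_1,x_2)=(1,2) is feasible, giving 11.
Maximum is 12 at (x_1,x_2)=(0,3).

12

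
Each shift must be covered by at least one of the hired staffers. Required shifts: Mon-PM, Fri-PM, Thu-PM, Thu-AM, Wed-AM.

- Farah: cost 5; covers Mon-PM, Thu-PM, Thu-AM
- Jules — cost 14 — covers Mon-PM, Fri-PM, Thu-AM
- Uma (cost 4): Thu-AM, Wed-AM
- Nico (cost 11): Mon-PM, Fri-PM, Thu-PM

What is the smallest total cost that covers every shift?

The greedy cost-per-new-shift heuristic would pick Farah, Uma, and Nico for 20, but a cheaper cover exists.
Choose Uma and Nico: together they cover Mon-PM, Fri-PM, Thu-PM, Thu-AM, Wed-AM — every shift.
Total cost: 4 + 11 = 15.
No cover costs less than 15.

15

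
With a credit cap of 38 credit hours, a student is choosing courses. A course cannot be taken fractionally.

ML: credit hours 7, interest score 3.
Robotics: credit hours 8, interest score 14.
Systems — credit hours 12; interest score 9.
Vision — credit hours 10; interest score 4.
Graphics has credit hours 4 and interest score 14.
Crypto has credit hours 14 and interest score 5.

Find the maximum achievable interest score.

42

Take Robotics, Systems, Graphics, and Crypto: credit hours 8 + 12 + 4 + 14 = 38 ≤ 38, interest score 14 + 9 + 14 + 5 = 42.
No other feasible combination does better.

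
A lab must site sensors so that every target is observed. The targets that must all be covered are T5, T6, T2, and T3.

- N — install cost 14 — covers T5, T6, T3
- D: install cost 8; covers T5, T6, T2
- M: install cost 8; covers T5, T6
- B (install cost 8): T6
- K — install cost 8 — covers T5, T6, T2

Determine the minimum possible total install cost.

Choose N and D: together they cover T5, T6, T2, T3 — every target.
Total install cost: 14 + 8 = 22.
No cover costs less than 22.

22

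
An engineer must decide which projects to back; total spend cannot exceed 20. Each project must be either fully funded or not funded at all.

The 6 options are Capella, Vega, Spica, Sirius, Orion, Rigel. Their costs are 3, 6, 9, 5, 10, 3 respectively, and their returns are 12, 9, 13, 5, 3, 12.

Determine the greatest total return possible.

Treat it as a binary knapsack problem.
Capella + Vega + Sirius + Rigel: cost 3 + 6 + 5 + 3 = 17 ≤ 20, return 12 + 9 + 5 + 12 = 38.
Capella + Spica + Sirius + Rigel: cost 3 + 9 + 5 + 3 = 20 ≤ 20, return 12 + 13 + 5 + 12 = 42.
Capella + Spica + Rigel: cost 3 + 9 + 3 = 15 ≤ 20, return 12 + 13 + 12 = 37.
Best is Capella, Spica, Sirius, and Rigel with total return 42.

42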